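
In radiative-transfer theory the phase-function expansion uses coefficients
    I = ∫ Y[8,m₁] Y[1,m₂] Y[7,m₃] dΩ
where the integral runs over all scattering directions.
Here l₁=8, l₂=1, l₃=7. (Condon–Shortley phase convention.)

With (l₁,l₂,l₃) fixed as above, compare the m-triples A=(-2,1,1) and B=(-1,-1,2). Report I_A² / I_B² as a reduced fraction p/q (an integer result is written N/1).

Same 8,1,7: normalisation and zero-m 3j drop out of the ratio.
A: Δ: 2! 14! 0! / 17! → 1/2040; sum: t=2:+1/58060800 = 1/58060800; 3j²(8 1 7; -2 1 1) = Δ·Π!·Σ² = 3/136  (sign +1)
B: Δ: 2! 14! 0! / 17! → 1/2040; sum: t=0:+1/87091200 = 1/87091200; 3j²(8 1 7; -1 -1 2) = Δ·Π!·Σ² = 7/680  (sign -1)
I_A²/I_B² = (3/136)/(7/680) = 15/7

15/7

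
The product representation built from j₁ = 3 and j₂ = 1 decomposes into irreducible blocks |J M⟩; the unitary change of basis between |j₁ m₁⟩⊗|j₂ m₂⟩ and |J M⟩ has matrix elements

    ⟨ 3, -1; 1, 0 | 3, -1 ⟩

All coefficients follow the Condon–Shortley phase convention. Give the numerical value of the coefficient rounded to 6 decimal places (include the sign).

j₁+j₂−J=1  J+j₁−j₂=5  J−j₁+j₂=1  j₁+j₂+J+1=8
(j₁±m₁, j₂±m₂, J±M) = (2,4,1,1,2,4)
P² = 48
sum k=0..1:
  [0] +1/24 = 1/24
  [1] −1/12 = -1/12
S = -1/24
C² = P²·S² = 1/12 ; C = -0.288675

−√(1/12) ≈ -0.288675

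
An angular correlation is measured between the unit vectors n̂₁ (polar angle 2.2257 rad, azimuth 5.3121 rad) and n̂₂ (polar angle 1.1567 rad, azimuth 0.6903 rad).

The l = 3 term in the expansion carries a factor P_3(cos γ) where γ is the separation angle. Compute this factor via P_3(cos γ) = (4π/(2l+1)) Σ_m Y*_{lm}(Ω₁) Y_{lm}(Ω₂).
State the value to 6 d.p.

Summing Y*_{l m}(θ₁,φ₁)·Y_{l m}(θ₂,φ₂) over m ∈ [−3, 3]; prefactor 4π/(2·3+1) = 1.795196:
  term(m=-3) = (0.017886, 0.064186)   from Y*(Ω₁)=(-0.202741, -0.047115), Y(Ω₂)=(-0.153504, -0.280918)
  term(m=-2) = (0.132733, -0.024315)   from Y*(Ω₁)=(0.142091, 0.364855), Y(Ω₂)=(0.065154, -0.338421)
  term(m=-1) = (0.001117, 0.012301)   from Y*(Ω₁)=(0.123676, -0.180889), Y(Ω₂)=(-0.043463, 0.035894)
  term(m=+0) = (-0.085607, 0.000000)   from Y*(Ω₁)=(0.260274, -0.000000), Y(Ω₂)=(-0.328912, 0.000000)
  term(m=+1) = (0.001117, -0.012301)   from Y*(Ω₁)=(-0.123676, -0.180889), Y(Ω₂)=(0.043463, 0.035894)
  term(m=+2) = (0.132733, 0.024315)   from Y*(Ω₁)=(0.142091, -0.364855), Y(Ω₂)=(0.065154, 0.338421)
  term(m=+3) = (0.017886, -0.064186)   from Y*(Ω₁)=(0.202741, -0.047115), Y(Ω₂)=(0.153504, -0.280918)
Total Σ_m = (0.217865, 0.000000). Multiply by 1.795196: (0.391111, 0.000000). P_3(cos γ) = 0.391111

0.391111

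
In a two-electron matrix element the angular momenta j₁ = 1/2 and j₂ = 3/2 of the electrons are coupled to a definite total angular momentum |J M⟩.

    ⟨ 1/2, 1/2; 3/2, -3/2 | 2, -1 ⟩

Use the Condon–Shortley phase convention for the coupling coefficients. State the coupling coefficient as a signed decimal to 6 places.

j₁+j₂−J=0  J+j₁−j₂=1  J−j₁+j₂=3  j₁+j₂+J+1=5
(j₁±m₁, j₂±m₂, J±M) = (1,0,0,3,1,3)
P² = 9
sum k=0..0:
  [0] +1/6 = 1/6
S = 1/6
C² = P²·S² = 1/4 ; C = +0.500000

+0.500000  (= +√(1/4))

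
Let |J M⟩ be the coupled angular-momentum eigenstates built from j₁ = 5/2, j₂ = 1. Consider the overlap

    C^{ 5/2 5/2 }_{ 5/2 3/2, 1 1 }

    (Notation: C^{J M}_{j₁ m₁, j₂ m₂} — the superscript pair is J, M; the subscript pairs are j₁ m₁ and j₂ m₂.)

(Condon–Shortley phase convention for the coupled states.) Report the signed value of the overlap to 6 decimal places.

−√(2/7) ≈ -0.534522

j₁+j₂−J=1  J+j₁−j₂=4  J−j₁+j₂=1  j₁+j₂+J+1=7
(j₁±m₁, j₂±m₂, J±M) = (4,1,2,0,5,0)
P² = 1152/7
sum k=1..1:
  [1] −1/24 = -1/24
S = -1/24
C² = P²·S² = 2/7 ; C = -0.534522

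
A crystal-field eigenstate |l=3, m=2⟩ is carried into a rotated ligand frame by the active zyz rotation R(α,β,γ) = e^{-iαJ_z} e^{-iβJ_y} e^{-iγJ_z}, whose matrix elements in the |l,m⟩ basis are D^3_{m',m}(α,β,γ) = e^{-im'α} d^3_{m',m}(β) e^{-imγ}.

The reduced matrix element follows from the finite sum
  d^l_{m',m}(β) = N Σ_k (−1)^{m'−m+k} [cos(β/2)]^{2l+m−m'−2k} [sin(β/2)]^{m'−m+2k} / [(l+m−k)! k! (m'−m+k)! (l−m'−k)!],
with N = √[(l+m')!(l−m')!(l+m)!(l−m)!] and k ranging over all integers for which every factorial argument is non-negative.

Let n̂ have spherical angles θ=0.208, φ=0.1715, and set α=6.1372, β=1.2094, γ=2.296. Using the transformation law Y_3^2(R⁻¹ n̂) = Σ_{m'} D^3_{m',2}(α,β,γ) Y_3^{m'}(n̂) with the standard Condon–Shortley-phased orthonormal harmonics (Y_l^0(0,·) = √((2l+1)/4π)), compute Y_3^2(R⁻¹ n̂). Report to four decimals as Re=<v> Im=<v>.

Re=0.0124 Im=0.3892

Need the full column D^3_{m',2} for m'=−3..3 at α=6.1372, β=1.2094, γ=2.2960.
cos(β/2)=0.822673, sin(β/2)=0.568515
d^3_{-3,2}: single k=5 term ⇒ +0.119678;  D = +0.037370+0.113694i
d^3_{-2,2}: k∈[4..5] ⇒ +0.353503 -0.033764 = +0.319739;  D = +0.054593+0.315044i
d^3_{-1,2}: k∈[3..4] ⇒ +0.647050 -0.154503 = +0.492546;  D = +0.012606+0.492385i
d^3_{0,2}: k∈[2..3] ⇒ +0.810874 -0.387243 = +0.423631;  D = -0.050877+0.420565i
d^3_{1,2}: k∈[1..2] ⇒ +0.677450 -0.647050 = +0.030401;  D = -0.008003+0.029329i
d^3_{2,2}: k∈[0..1] ⇒ +0.310001 -0.740223 = -0.430223;  D = +0.172421-0.394160i
d^3_{3,2}: single k=0 term ⇒ -0.524751;  D = +0.278004-0.445059i
Y_3^{m'}(θ=0.208,φ=0.1715) and Σ D·Y over m':
  (+0.0374+0.1137i)·(+0.0032-0.0018i)  (+0.0546+0.3150i)·(+0.0402-0.0143i)  (+0.0126+0.4924i)·(+0.2490-0.0431i)  (-0.0509+0.4206i)·(+0.6524+0.0000i)  (-0.0080+0.0293i)·(-0.2490-0.0431i)  (+0.1724-0.3942i)·(+0.0402+0.0143i)  (+0.2780-0.4451i)·(-0.0032-0.0018i)
Y_3^2(R⁻¹ n̂) = +0.012358+0.389220i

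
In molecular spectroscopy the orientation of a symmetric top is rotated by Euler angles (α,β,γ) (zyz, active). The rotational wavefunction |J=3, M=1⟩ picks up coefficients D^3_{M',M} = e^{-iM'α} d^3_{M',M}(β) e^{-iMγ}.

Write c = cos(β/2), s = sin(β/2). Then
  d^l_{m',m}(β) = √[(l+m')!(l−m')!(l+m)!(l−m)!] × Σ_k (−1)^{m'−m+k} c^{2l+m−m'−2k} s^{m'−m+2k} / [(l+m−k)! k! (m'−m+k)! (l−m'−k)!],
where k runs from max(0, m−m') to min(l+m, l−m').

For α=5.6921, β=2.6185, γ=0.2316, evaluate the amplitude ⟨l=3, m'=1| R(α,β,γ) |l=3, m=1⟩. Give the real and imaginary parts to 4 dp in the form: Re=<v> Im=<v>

Split into d^3_{1,1}(β=2.6185) × two z-phases.
c=cos(2.618500/2)=0.258575, s=sin(2.618500/2)=0.965991; N=√[24·2·24·2]=48.000000
The bounds max(0,m−m')=0 and min(l+m,l−m')=2 give 3 terms
  k=0: (−1)^0·48.0000/(48)·0.2586^6·0.9660^0 = +0.000299
  k=1: (−1)^1·48.0000/(6)·0.2586^4·0.9660^2 = -0.033372
  k=2: (−1)^2·48.0000/(8)·0.2586^2·0.9660^4 = +0.349314
d^3_{1,1}(2.6185) = +0.000299 -0.033372 +0.349314 = +0.316241
Attach z-rotation phases: D = e^{-i(1)(5.6921)}·(+0.316241)·e^{-i(1)(0.2316)} = +0.296026+0.111251i

Re=0.2960 Im=0.1113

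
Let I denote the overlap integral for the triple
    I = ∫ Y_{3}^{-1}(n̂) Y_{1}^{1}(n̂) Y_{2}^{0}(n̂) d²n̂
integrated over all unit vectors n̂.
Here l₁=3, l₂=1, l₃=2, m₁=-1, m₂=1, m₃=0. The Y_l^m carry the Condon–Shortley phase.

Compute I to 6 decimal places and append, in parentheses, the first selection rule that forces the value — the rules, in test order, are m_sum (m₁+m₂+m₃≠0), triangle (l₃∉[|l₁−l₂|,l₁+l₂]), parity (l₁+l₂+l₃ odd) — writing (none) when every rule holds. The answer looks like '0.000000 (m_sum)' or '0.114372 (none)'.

-0.202301 (none)

Checks pass: Σm=0; 6 even; l₃=2∈[2,4].
(2·3+1)(2·1+1)(2·2+1) = 105
Δ: 2! 4! 0! / 7! → 1/105
sum: t=1:−1/4 = -1/4
3j²(3 1 2; 0 0 0) = Δ·Π!·Σ² = 3/35  (sign -1)
sum: t=2:+1/8 = 1/8
3j²(3 1 2; -1 1 0) = Δ·Π!·Σ² = 2/35  (sign +1)
combine: 4πI² = 105·3/35·2/35 = 18/35
take √, sign -1: I = -0.20230066
No selection rule forces the value: the integral is nonzero (none).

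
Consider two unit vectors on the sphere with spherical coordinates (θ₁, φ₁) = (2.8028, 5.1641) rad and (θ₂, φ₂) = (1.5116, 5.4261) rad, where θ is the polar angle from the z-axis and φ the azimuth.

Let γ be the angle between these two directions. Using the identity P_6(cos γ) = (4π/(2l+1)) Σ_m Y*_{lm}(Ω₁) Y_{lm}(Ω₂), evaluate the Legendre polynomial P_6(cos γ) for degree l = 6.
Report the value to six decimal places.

Summing Y*_{l m}(θ₁,φ₁)·Y_{l m}(θ₂,φ₂) over m ∈ [−6, 6]; prefactor 4π/(2·6+1) = 0.966644:
  m=-6: (+0.000591-0.000272i) × (+0.199330-0.434488i) = -0.000000-0.000311i  (running Σ = -0.000000-0.000311i)
  m=-5: (-0.004945-0.004063i) × (-0.040641-0.089330i) = -0.000162+0.000607i  (running Σ = -0.000162+0.000296i)
  m=-4: (-0.008943+0.037180i) × (+0.326738+0.096347i) = -0.006504+0.011286i  (running Σ = -0.006666+0.011582i)
  m=-3: (+0.149478-0.032746i) × (+0.095560-0.061297i) = +0.012277-0.012292i  (running Σ = +0.005610-0.000710i)
  m=-2: (-0.247167-0.313668i) × (-0.043471+0.301117i) = +0.105195-0.060791i  (running Σ = +0.110806-0.061500i)
  m=-1: (-0.249500+0.514257i) × (+0.077973+0.090038i) = -0.065757+0.017634i  (running Σ = +0.045049-0.043867i)
  m=0: (+0.110860-0.000000i) × (-0.294728+0.000000i) = -0.032674+0.000000i  (running Σ = +0.012375-0.043867i)
  m=1: (+0.249500+0.514257i) × (-0.077973+0.090038i) = -0.065757-0.017634i  (running Σ = -0.053382-0.061500i)
  m=2: (-0.247167+0.313668i) × (-0.043471-0.301117i) = +0.105195+0.060791i  (running Σ = +0.051814-0.000710i)
  m=3: (-0.149478-0.032746i) × (-0.095560-0.061297i) = +0.012277+0.012292i  (running Σ = +0.064090+0.011582i)
  m=4: (-0.008943-0.037180i) × (+0.326738-0.096347i) = -0.006504-0.011286i  (running Σ = +0.057586+0.000296i)
  m=5: (+0.004945-0.004063i) × (+0.040641-0.089330i) = -0.000162-0.000607i  (running Σ = +0.057424-0.000311i)
  m=6: (+0.000591+0.000272i) × (+0.199330+0.434488i) = -0.000000+0.000311i  (running Σ = +0.057424+0.000000i)
Σ over m = +0.057424+0.000000i; ×(4π/13) → +0.055509+0.000000i. Real part: 0.055509

0.055509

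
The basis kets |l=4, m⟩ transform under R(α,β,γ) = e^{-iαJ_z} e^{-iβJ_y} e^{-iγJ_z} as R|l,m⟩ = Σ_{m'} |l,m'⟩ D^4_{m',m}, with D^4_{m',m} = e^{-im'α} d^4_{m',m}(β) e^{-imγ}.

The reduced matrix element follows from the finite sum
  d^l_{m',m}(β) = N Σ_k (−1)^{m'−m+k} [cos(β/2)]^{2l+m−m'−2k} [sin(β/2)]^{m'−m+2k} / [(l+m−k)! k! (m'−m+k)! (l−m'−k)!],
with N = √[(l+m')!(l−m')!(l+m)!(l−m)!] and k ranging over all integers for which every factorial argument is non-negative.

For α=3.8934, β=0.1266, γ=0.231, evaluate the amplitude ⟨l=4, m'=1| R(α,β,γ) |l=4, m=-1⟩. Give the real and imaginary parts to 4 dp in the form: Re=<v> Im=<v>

Re=-0.0339 Im=0.0194

First d^4_{1,-1}(β=0.1266), then the phase factors e^{-i(1)α} and e^{-i(-1)γ}:
With c≡cos(β/2)=0.997997 and s≡sin(β/2)=0.063258, N=[120·6·6·120]^{1/2}=720.000000
k∈{0,1,2,3} keeps every argument non-negative
  k=0: (−1)^2·720.0000/(72)·0.9980^6·0.0633^2 = +0.039537
  k=1: (−1)^3·720.0000/(24)·0.9980^4·0.0633^4 = -0.000477
  k=2: (−1)^4·720.0000/(48)·0.9980^2·0.0633^6 = +0.000001
  k=3: (−1)^5·720.0000/(720)·0.9980^0·0.0633^8 = -0.000000
d^4_{1,-1}(0.1266) = +0.039537 -0.000477 +0.000001 -0.000000 = +0.039061
D = (-0.730456+0.682960i)·(+0.039061)·(+0.973438+0.228951i) = -0.033883+0.019436i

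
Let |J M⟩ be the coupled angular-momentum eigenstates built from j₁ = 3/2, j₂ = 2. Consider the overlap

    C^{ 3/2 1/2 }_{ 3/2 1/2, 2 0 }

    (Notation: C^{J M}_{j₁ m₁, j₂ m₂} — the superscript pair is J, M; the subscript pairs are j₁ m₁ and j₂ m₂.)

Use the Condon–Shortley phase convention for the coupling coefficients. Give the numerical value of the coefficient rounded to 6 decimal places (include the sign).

√[4·2!1!2!/6! · 2!1!2!2!2!1!] = √(16/45)
  +(−1)^0/∏(0,2,1,2,0,0)! = 1/4  (running 1/4)
  +(−1)^1/∏(1,1,0,1,1,1)! = -1  (running -3/4)
⟨..|..⟩ = √(16/45)·(-3/4) = -0.447214

−√(1/5) = -0.447214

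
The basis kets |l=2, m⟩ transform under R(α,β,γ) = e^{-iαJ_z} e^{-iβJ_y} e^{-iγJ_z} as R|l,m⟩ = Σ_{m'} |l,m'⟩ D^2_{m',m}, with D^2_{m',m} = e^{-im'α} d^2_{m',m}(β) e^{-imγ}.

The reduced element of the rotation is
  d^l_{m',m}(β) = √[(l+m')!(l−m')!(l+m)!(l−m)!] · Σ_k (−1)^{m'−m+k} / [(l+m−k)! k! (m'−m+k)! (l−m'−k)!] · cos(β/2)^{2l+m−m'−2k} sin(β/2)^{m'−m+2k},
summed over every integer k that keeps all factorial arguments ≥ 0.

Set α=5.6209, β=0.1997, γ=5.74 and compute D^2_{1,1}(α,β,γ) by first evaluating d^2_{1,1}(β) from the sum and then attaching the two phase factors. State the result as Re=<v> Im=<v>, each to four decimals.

Re=0.3396 Im=0.8880

D^2_{1,1}(5.6209,0.1997,5.7400) = e^{-i·1·5.6209}·d^2_{1,1}(0.1997)·e^{-i·1·5.7400}. Compute d first:
c=cos(0.199700/2)=0.995019, s=sin(0.199700/2)=0.099684; N=√[6·1·6·1]=6.000000
k: max(0,(1)−(1))=0 … min(2+(1),2−(1))=1
  k=0: (−1)^0·6.0000/(6)·0.9950^4·0.0997^0 = +0.980225
  k=1: (−1)^1·6.0000/(2)·0.9950^2·0.0997^2 = -0.029515
d^2_{1,1}(0.1997) = +0.980225 -0.029515 = +0.950710
D = (+0.788589+0.614921i)·(+0.950710)·(+0.856067+0.516865i) = +0.339645+0.887971i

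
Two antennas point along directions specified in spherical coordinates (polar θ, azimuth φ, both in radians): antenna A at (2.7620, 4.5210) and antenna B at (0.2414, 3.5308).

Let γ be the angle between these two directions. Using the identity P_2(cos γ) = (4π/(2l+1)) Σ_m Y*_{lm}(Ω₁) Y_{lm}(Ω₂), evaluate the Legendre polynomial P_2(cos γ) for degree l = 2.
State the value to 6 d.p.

Addition theorem: P_2(cos γ) = (4π/5) Σ_m Y*_{lm}(Ω₁) Y_{lm}(Ω₂), m = −2…2:
  m=-2: Y*=-0.04920 + 0.01981j  Y=0.01572 - 0.01550j  product -0.00047 + 0.00107j
  m=-1: Y*=0.05058 + 0.26103j  Y=-0.16592 + 0.06805j  product -0.02615 - 0.03987j
  m=+0: Y*=0.50087 + 0.00000j  Y=0.57671 + 0.00000j  product 0.28886 + 0.00000j
  m=+1: Y*=-0.05058 + 0.26103j  Y=0.16592 + 0.06805j  product -0.02615 + 0.03987j
  m=+2: Y*=-0.04920 - 0.01981j  Y=0.01572 + 0.01550j  product -0.00047 - 0.00107j
Total Σ_m = 0.23562 + 0.00000j. Multiply by 2.513274: 0.59217 + 0.00000j. P_2(cos γ) = 0.592167

0.592167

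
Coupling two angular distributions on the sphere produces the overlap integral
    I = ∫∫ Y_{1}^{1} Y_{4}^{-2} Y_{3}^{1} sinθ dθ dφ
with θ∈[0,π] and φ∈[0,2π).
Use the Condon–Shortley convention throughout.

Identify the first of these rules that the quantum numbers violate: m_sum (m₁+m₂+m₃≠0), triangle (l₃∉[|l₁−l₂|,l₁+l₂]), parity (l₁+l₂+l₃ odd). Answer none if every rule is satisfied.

none

m₁+m₂+m₃ = 1 − 2 + 1 = 0  ✓
triangle: |1−4|=3 ≤ l₃=3 ≤ 1+4=5  ✓
parity: l₁+l₂+l₃ = 8 is even  ✓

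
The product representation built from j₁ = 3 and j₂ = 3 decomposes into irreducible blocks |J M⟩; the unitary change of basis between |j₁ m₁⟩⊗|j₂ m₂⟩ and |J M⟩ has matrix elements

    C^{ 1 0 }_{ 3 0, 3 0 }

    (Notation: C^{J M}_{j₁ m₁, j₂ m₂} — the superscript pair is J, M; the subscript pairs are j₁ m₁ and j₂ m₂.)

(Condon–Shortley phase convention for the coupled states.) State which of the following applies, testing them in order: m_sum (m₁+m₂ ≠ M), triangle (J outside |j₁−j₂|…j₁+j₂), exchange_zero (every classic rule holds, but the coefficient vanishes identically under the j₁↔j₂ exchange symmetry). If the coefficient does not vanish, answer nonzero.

exchange_zero

m-sum: m₁+m₂ = 0+0 = 0, M = 0  ✓
triangle: |j₁−j₂| = 0 ≤ J = 1 ≤ j₁+j₂ = 6  ✓
exchange: j₁=j₂ and m₁=m₂, and (−1)^(j₁+j₂−J) = (−1)^5 = −1 forces ⟨j₁m₁;j₂m₂|JM⟩ = −⟨j₂m₂;j₁m₁|JM⟩ = −⟨j₁m₁;j₂m₂|JM⟩ ⇒ the coefficient vanishes identically
Racah sum check: Σ_k collapses to 0 ⇒ CG = 0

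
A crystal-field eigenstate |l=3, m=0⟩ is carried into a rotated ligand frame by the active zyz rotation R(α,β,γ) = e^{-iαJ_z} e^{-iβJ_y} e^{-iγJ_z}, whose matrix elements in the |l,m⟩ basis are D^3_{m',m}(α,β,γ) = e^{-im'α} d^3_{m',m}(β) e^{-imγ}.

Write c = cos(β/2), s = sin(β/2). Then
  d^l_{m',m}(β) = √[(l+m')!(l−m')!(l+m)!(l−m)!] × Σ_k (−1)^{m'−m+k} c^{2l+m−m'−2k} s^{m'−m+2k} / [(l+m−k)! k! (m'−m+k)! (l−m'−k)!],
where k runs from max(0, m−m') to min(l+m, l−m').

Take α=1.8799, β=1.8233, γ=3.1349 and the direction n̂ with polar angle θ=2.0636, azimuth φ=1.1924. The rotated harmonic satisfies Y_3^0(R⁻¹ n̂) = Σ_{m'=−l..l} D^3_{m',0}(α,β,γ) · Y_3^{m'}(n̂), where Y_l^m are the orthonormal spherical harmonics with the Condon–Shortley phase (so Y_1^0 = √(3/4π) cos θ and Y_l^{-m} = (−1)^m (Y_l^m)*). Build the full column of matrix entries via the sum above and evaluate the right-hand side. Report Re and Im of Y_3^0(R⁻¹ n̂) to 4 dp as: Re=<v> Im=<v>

Re=0.0065 Im=0.0000

Need the full column D^3_{m',0} for m'=−3..3 at α=1.8799, β=1.8233, γ=3.1349.
cos(β/2)=0.612442, sin(β/2)=0.790515
d^3_{-3,0}: single k=3 term ⇒ +0.507506;  D = +0.406010-0.304497i
d^3_{-2,0}: k∈[2..3] ⇒ +0.481550 -0.802291 = -0.320741;  D = +0.261378+0.185893i
d^3_{-1,0}: k∈[1..3] ⇒ +0.235954 -1.179338 +0.654949 = -0.288435;  D = +0.087743-0.274766i
d^3_{0,0}: k∈[0..3] ⇒ +0.052770 -0.791268 +1.318299 -0.244040 = +0.335761;  D = +0.335761+0.000000i
d^3_{1,0}: k∈[0..2] ⇒ -0.235954 +1.179338 -0.654949 = +0.288435;  D = -0.087743-0.274766i
d^3_{2,0}: k∈[0..1] ⇒ +0.481550 -0.802291 = -0.320741;  D = +0.261378-0.185893i
d^3_{3,0}: single k=0 term ⇒ -0.507506;  D = -0.406010-0.304497i
Y_3^{m'}(θ=2.0636,φ=1.1924) and Σ D·Y over m':
  (+0.4060-0.3045i)·(-0.2587+0.1204i)  (+0.2614+0.1859i)·(+0.2728+0.2577i)  (+0.0877-0.2748i)·(+0.0125-0.0315i)  (+0.3358+0.0000i)·(+0.3321+0.0000i)  (-0.0877-0.2748i)·(-0.0125-0.0315i)  (+0.2614-0.1859i)·(+0.2728-0.2577i)  (-0.4060-0.3045i)·(+0.2587+0.1204i)
Y_3^0(R⁻¹ n̂) = +0.006488+0.000000i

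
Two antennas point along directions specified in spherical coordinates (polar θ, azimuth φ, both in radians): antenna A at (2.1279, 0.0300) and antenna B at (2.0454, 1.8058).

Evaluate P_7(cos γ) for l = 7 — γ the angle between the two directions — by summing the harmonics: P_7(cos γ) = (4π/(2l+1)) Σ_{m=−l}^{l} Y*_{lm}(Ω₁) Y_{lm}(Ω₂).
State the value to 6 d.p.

Addition theorem: P_7(cos γ) = (4π/15) Σ_m Y*_{lm}(Ω₁) Y_{lm}(Ω₂), m = −7…7:
  [-7]  conj(Y_{7,-7})(Ω₁) = (0.155224, 0.033085) ; Y_{7,-7}(Ω₂) = (0.219654, -0.016335) ; Δ = (0.034636, 0.004732)
  [-6]  conj(Y_{7,-6})(Ω₁) = (-0.363940, -0.066226) ; Y_{7,-6}(Ω₂) = (0.067782, -0.417959) ; Δ = (-0.052348, 0.147623)
  [-5]  conj(Y_{7,-5})(Ω₁) = (0.421047, 0.063635) ; Y_{7,-5}(Ω₂) = (-0.323250, -0.135062) ; Δ = (-0.127509, -0.077437)
  [-4]  conj(Y_{7,-4})(Ω₁) = (-0.126810, -0.015291) ; Y_{7,-4}(Ω₂) = (0.035300, -0.048336) ; Δ = (-0.005215, 0.005590)
  [-3]  conj(Y_{7,-3})(Ω₁) = (-0.288048, -0.025995) ; Y_{7,-3}(Ω₂) = (-0.229390, -0.269588) ; Δ = (0.059067, 0.083617)
  [-2]  conj(Y_{7,-2})(Ω₁) = (0.272200, 0.016352) ; Y_{7,-2}(Ω₂) = (-0.087522, 0.044459) ; Δ = (-0.024551, 0.010671)
  [-1]  conj(Y_{7,-1})(Ω₁) = (0.185754, 0.005574) ; Y_{7,-1}(Ω₂) = (-0.072918, -0.304550) ; Δ = (-0.011847, -0.056978)
  [+0]  conj(Y_{7,0})(Ω₁) = (-0.298716, -0.000000) ; Y_{7,0}(Ω₂) = (-0.139398, 0.000000) ; Δ = (0.041640, 0.000000)
  [+1]  conj(Y_{7,1})(Ω₁) = (-0.185754, 0.005574) ; Y_{7,1}(Ω₂) = (0.072918, -0.304550) ; Δ = (-0.011847, 0.056978)
  [+2]  conj(Y_{7,2})(Ω₁) = (0.272200, -0.016352) ; Y_{7,2}(Ω₂) = (-0.087522, -0.044459) ; Δ = (-0.024551, -0.010671)
  [+3]  conj(Y_{7,3})(Ω₁) = (0.288048, -0.025995) ; Y_{7,3}(Ω₂) = (0.229390, -0.269588) ; Δ = (0.059067, -0.083617)
  [+4]  conj(Y_{7,4})(Ω₁) = (-0.126810, 0.015291) ; Y_{7,4}(Ω₂) = (0.035300, 0.048336) ; Δ = (-0.005215, -0.005590)
  [+5]  conj(Y_{7,5})(Ω₁) = (-0.421047, 0.063635) ; Y_{7,5}(Ω₂) = (0.323250, -0.135062) ; Δ = (-0.127509, 0.077437)
  [+6]  conj(Y_{7,6})(Ω₁) = (-0.363940, 0.066226) ; Y_{7,6}(Ω₂) = (0.067782, 0.417959) ; Δ = (-0.052348, -0.147623)
  [+7]  conj(Y_{7,7})(Ω₁) = (-0.155224, 0.033085) ; Y_{7,7}(Ω₂) = (-0.219654, -0.016335) ; Δ = (0.034636, -0.004732)
Total Σ_m = (-0.213893, 0.000000). Multiply by 0.837758: (-0.179191, 0.000000). P_7(cos γ) = -0.179191

-0.179191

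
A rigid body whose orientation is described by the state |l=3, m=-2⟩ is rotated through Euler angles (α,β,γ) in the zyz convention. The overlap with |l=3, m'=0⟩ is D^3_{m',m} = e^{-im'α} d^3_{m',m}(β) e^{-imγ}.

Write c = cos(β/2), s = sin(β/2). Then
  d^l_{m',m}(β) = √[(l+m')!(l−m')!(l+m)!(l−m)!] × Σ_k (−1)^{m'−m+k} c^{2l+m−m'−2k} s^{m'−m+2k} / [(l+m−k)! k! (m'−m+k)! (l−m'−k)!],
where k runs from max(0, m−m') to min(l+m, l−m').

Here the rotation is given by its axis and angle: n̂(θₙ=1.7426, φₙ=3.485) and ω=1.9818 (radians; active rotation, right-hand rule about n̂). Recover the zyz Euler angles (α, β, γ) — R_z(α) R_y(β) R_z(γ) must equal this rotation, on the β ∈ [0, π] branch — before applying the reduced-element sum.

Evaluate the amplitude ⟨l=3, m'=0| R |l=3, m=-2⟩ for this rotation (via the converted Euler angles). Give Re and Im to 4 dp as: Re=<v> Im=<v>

Axis–angle → zyz. n̂ = (sinθₙcosφₙ, sinθₙsinφₙ, cosθₙ) = (-0.927750, -0.331741, -0.170960), ω = 1.9818.
R = I cosω + sinω [n̂]ₓ + (1−cosω) n̂n̂ᵀ gives
  R = [+0.805075, +0.587459, -0.082137; +0.274014, -0.245509, +0.929861; +0.526090, -0.771114, -0.358625]
β = atan2(√(R₁₃²+R₂₃²), R₃₃) = 1.937591; α = atan2(R₂₃, R₁₃) mod 2π = 1.658900; γ = atan2(R₃₂, −R₃₁) mod 2π = 4.113678
Split into d^3_{0,-2}(β=1.9376) × two z-phases.
c=cos(1.937591/2)=0.566293, s=sin(1.937591/2)=0.824204; N=√[6·6·1·120]=65.726707
k∈{0,1} keeps every argument non-negative
  k=0: (−1)^2·65.7267/(12)·0.5663^4·0.8242^2 = +0.382643
  k=1: (−1)^3·65.7267/(12)·0.5663^2·0.8242^4 = -0.810554
d^3_{0,-2}(1.9376) = +0.382643 -0.810554 = -0.427911
D = (+1.000000+0.000000i)·(-0.427911)·(-0.364759+0.931102i) = +0.156084-0.398428i

Re=0.1561 Im=-0.3984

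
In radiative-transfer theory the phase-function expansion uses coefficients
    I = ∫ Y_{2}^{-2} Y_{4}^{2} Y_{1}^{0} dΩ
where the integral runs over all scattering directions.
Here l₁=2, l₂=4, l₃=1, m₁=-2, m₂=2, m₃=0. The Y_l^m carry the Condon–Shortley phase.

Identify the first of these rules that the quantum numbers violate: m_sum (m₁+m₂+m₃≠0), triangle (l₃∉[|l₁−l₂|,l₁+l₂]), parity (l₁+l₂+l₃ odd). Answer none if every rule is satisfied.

azimuthal sum: -2 + 2 + 0 = 0  ✓
l₃ must lie in [2,6]; have l₃=1  ✗
L = 2 + 4 + 1 = 7 (odd)

triangle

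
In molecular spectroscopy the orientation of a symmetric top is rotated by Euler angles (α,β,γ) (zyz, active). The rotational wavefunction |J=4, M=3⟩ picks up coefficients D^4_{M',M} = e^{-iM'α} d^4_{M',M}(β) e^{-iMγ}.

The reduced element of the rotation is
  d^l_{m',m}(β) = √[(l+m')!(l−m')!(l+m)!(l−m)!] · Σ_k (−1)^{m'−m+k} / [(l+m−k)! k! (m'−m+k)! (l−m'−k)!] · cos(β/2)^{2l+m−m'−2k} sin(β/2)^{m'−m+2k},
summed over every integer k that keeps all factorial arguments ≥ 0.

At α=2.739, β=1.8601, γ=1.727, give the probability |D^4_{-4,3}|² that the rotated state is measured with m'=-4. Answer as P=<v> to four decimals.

First d^4_{-4,3}(β=1.8601), then the phase factors e^{-i(-4)α} and e^{-i(3)γ}:
With c≡cos(β/2)=0.597794 and s≡sin(β/2)=0.801650, N=[1·40320·5040·1]^{1/2}=14255.272709
k∈{7} keeps every argument non-negative
  k=7: (−1)^0·14255.2727/(5040)·0.5978^1·0.8016^7 = +0.359741
d^4_{-4,3}(1.8601) = +0.359741
|D^4_{-4,3}|² = |d^4_{-4,3}(β)|² = (+0.359741)² = 0.129413 (the z-rotation phases have unit modulus)

P=0.1294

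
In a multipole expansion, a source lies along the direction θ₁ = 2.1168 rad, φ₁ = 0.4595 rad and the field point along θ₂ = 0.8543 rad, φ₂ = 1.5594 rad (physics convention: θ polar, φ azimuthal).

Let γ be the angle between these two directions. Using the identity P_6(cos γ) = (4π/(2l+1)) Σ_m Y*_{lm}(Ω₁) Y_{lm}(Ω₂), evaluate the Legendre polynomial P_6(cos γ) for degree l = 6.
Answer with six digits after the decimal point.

-0.297080

Summing Y*_{l m}(θ₁,φ₁)·Y_{l m}(θ₂,φ₂) over m ∈ [−6, 6]; prefactor 4π/(2·6+1) = 0.966644:
  term(m=-6) = (0.015892, -0.005200)   from Y*(Ω₁)=(-0.174452, 0.070609), Y(Ω₂)=(-0.088638, -0.006070)
  term(m=-5) = (-0.075207, -0.074950)   from Y*(Ω₁)=(0.263196, -0.296059), Y(Ω₂)=(0.015265, -0.267598)
  term(m=-4) = (-0.049746, 0.153820)   from Y*(Ω₁)=(-0.098796, 0.360899), Y(Ω₂)=(0.431602, 0.019688)
  term(m=-3) = (-0.002260, 0.000360)   from Y*(Ω₁)=(0.001367, 0.007020), Y(Ω₂)=(-0.010940, 0.319858)
  term(m=-2) = (-0.023544, -0.032359)   from Y*(Ω₁)=(-0.209841, -0.275006), Y(Ω₂)=(0.115654, 0.002637)
  term(m=-1) = (-0.021024, 0.041296)   from Y*(Ω₁)=(0.113065, 0.055948), Y(Ω₂)=(-0.004186, 0.367316)
  term(m=+0) = (0.004448, 0.000000)   from Y*(Ω₁)=(0.313930, -0.000000), Y(Ω₂)=(0.014169, 0.000000)
  term(m=+1) = (-0.021024, -0.041296)   from Y*(Ω₁)=(-0.113065, 0.055948), Y(Ω₂)=(0.004186, 0.367316)
  term(m=+2) = (-0.023544, 0.032359)   from Y*(Ω₁)=(-0.209841, 0.275006), Y(Ω₂)=(0.115654, -0.002637)
  term(m=+3) = (-0.002260, -0.000360)   from Y*(Ω₁)=(-0.001367, 0.007020), Y(Ω₂)=(0.010940, 0.319858)
  term(m=+4) = (-0.049746, -0.153820)   from Y*(Ω₁)=(-0.098796, -0.360899), Y(Ω₂)=(0.431602, -0.019688)
  term(m=+5) = (-0.075207, 0.074950)   from Y*(Ω₁)=(-0.263196, -0.296059), Y(Ω₂)=(-0.015265, -0.267598)
  term(m=+6) = (0.015892, 0.005200)   from Y*(Ω₁)=(-0.174452, -0.070609), Y(Ω₂)=(-0.088638, 0.006070)
Total Σ_m = (-0.307331, -0.000000). Multiply by 0.966644: (-0.297080, -0.000000). P_6(cos γ) = -0.297080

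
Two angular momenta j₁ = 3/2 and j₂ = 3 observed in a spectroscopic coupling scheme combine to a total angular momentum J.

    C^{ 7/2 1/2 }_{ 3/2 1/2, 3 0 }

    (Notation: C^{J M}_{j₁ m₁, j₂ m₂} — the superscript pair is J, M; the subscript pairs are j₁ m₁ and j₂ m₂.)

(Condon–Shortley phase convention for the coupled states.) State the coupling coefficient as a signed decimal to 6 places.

triangle: 1!·2!·5!/9! = 240/362880
(j±m)!: 2!·1!·3!·3!·4!·3! = 10368
prefactor² = (2J+1)·Δ·N² = 384/7
  k=0: +1/(0!·1!·1!·3!·1!·2!) = 1/12
  k=1: −1/(1!·0!·0!·2!·2!·3!) = -1/24
Σ = 1/24  ⇒  CG² = 384/7·(1/24)² = 2/21
CG = +√(2/21) = +0.308607

+0.308607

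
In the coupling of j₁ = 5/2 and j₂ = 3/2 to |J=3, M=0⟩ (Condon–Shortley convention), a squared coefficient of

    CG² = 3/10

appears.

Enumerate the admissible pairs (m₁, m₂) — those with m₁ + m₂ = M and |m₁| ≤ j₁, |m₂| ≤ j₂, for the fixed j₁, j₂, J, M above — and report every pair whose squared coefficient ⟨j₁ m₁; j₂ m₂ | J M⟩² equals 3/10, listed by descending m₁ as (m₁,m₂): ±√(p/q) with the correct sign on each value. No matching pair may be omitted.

(3/2,-3/2): +√(3/10); (-3/2,3/2): −√(3/10)

Admissible pairs with m₁+m₂ = M = 0: (-3/2,3/2), (-1/2,1/2), (1/2,-1/2), (3/2,-3/2)
  (m₁,m₂)=(3/2,-3/2): CG² = 3/10, CG = +√(3/10)   ← matches the target
  (m₁,m₂)=(1/2,-1/2): CG² = 1/5, CG = +√(1/5)
  (m₁,m₂)=(-1/2,1/2): CG² = 1/5, CG = −√(1/5)
  (m₁,m₂)=(-3/2,3/2): CG² = 3/10, CG = −√(3/10)   ← matches the target
Pairs with CG² = 3/10: (3/2,-3/2): +√(3/10); (-3/2,3/2): −√(3/10)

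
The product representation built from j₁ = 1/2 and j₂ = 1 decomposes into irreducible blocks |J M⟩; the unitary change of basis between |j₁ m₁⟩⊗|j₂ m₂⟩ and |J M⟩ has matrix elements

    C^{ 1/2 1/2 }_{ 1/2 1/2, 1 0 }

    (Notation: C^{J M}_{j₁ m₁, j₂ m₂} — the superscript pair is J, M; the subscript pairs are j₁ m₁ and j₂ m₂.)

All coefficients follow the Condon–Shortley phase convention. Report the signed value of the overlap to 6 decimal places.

+√(1/3) ≈ +0.577350

√[2·1!0!1!/3! · 1!0!1!1!1!0!] = √(1/3)
  +(−1)^0/∏(0,1,0,1,0,0)! = 1  (running 1)
⟨..|..⟩ = √(1/3)·(1) = +0.577350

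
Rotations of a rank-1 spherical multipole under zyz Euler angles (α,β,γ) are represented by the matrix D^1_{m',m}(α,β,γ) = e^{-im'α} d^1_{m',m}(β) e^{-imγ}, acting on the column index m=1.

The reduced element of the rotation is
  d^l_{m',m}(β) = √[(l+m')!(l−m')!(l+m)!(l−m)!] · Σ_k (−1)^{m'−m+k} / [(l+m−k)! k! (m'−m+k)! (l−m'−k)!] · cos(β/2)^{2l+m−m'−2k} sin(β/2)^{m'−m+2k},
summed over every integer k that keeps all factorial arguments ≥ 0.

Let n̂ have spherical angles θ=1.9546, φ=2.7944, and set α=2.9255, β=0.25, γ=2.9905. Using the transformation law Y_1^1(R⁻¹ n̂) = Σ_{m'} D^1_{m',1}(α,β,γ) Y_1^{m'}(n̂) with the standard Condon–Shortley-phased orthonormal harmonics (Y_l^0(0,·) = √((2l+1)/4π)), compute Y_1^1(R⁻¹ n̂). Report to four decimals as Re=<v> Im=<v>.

Re=0.3422 Im=0.0097

Need the full column D^1_{m',1} for m'=−1..1 at α=2.9255, β=0.2500, γ=2.9905.
cos(β/2)=0.992198, sin(β/2)=0.124675
d^1_{-1,1}: single k=2 term ⇒ +0.015544;  D = +0.015511-0.001010i
d^1_{0,1}: single k=1 term ⇒ +0.174941;  D = -0.172948-0.026332i
d^1_{1,1}: single k=0 term ⇒ +0.984456;  D = +0.918834+0.353410i
Y_1^{m'}(θ=1.9546,φ=2.7944) and Σ D·Y over m':
  (+0.0155-0.0010i)·(-0.3012-0.1090i)  (-0.1729-0.0263i)·(-0.1830+0.0000i)  (+0.9188+0.3534i)·(+0.3012-0.1090i)
Y_1^1(R⁻¹ n̂) = +0.342175+0.009736i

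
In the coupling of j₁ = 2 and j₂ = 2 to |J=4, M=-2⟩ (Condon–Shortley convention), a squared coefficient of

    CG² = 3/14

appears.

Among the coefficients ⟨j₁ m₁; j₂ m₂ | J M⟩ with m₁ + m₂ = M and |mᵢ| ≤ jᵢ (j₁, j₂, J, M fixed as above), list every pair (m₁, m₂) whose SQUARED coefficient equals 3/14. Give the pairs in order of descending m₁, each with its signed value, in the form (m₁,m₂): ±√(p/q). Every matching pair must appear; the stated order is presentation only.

Admissible pairs with m₁+m₂ = M = -2: (-2,0), (-1,-1), (0,-2)
  (m₁,m₂)=(0,-2): CG² = 3/14, CG = +√(3/14)   ← matches the target
  (m₁,m₂)=(-1,-1): CG² = 4/7, CG = +√(4/7)
  (m₁,m₂)=(-2,0): CG² = 3/14, CG = +√(3/14)   ← matches the target
Pairs with CG² = 3/14: (0,-2): +√(3/14); (-2,0): +√(3/14)

(0,-2): +√(3/14); (-2,0): +√(3/14)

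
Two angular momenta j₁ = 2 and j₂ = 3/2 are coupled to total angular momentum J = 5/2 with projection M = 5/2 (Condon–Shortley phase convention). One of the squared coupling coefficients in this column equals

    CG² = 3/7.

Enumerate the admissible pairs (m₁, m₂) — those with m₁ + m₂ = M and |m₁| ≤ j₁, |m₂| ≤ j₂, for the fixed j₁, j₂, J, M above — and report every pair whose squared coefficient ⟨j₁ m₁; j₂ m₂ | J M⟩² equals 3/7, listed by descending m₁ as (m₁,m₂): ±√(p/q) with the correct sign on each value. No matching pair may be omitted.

(1,3/2): −√(3/7)

Admissible pairs with m₁+m₂ = M = 5/2: (1,3/2), (2,1/2)
  (m₁,m₂)=(2,1/2): CG² = 4/7, CG = +√(4/7)
  (m₁,m₂)=(1,3/2): CG² = 3/7, CG = −√(3/7)   ← matches the target
Pairs with CG² = 3/7: (1,3/2): −√(3/7)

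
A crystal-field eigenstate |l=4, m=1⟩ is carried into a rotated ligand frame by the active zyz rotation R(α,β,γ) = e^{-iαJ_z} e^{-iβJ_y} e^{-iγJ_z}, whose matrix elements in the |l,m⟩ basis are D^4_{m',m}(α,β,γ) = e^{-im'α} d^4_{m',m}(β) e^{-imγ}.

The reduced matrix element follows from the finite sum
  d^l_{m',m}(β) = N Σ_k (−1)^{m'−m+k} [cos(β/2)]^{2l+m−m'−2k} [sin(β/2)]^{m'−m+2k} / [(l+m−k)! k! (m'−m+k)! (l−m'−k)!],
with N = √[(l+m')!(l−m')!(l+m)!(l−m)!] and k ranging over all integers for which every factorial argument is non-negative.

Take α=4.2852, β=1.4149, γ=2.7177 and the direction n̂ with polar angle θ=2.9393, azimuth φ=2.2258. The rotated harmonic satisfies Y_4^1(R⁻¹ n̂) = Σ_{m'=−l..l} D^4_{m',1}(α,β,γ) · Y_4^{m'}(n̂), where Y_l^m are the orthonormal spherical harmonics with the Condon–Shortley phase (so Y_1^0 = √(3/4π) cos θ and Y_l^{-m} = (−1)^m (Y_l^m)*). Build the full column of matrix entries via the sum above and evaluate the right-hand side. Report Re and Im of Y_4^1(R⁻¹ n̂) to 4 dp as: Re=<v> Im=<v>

Re=0.2818 Im=0.0689

Need the full column D^4_{m',1} for m'=−4..4 at α=4.2852, β=1.4149, γ=2.7177.
cos(β/2)=0.760022, sin(β/2)=0.649898
d^4_{-4,1}: single k=5 term ⇒ +0.380888;  D = -0.107430+0.365423i
d^4_{-3,1}: k∈[4..5] ⇒ +0.787414 -0.345456 = +0.441958;  D = -0.334263-0.289128i
d^4_{-2,1}: k∈[3..5] ⇒ +0.984419 -1.079716 +0.157898 = +0.062601;  D = +0.056890-0.026124i
d^4_{-1,1}: k∈[2..5] ⇒ +0.814040 -1.785687 +0.652850 -0.031824 = -0.350621;  D = -0.001156-0.350619i
d^4_{0,1}: k∈[1..4] ⇒ +0.425737 -1.867803 +1.365745 -0.166440 = -0.242761;  D = +0.221276+0.099851i
d^4_{1,1}: k∈[0..3] ⇒ +0.111329 -1.221060 +1.785687 -0.435234 = +0.240722;  D = +0.181022-0.158677i
d^4_{2,1}: k∈[0..2] ⇒ -0.403890 +1.476628 -0.719811 = +0.352928;  D = +0.101774+0.337935i
d^4_{3,1}: k∈[0..1] ⇒ +0.646124 -0.787414 = -0.141290;  D = +0.140011+0.018969i
d^4_{4,1}: single k=0 term ⇒ -0.520905;  D = -0.277515+0.440827i
Y_4^{m'}(θ=2.9393,φ=2.2258) and Σ D·Y over m':
  (-0.1074+0.3654i)·(-0.0006-0.0004i)  (-0.3343-0.2891i)·(-0.0092+0.0038i)  (+0.0569-0.0261i)·(-0.0199+0.0746i)  (-0.0012-0.3506i)·(+0.2109+0.2745i)  (+0.2213+0.0999i)·(+0.6815+0.0000i)  (+0.1810-0.1587i)·(-0.2109+0.2745i)  (+0.1018+0.3379i)·(-0.0199-0.0746i)  (+0.1400+0.0190i)·(+0.0092+0.0038i)  (-0.2775+0.4408i)·(-0.0006+0.0004i)
Y_4^1(R⁻¹ n̂) = +0.281791+0.068917i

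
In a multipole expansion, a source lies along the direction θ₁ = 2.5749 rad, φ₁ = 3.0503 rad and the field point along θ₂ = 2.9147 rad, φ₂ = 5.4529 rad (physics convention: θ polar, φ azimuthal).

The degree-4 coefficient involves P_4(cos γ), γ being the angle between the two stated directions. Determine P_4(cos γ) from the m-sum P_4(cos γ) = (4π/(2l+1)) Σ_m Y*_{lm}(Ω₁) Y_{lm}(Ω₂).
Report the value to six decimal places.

-0.377146

Summing Y*_{l m}(θ₁,φ₁)·Y_{l m}(θ₂,φ₂) over m ∈ [−4, 4]; prefactor 4π/(2·4+1) = 1.396263:
  [-4]  conj(Y_{4,-4})(Ω₁) = (0.034333, -0.013126) ; Y_{4,-4}(Ω₂) = (-0.001115, -0.000202) ; Δ = (-0.000041, 0.000008)
  [-3]  conj(Y_{4,-3})(Ω₁) = (0.157296, -0.044190) ; Y_{4,-3}(Ω₂) = (0.011046, -0.008410) ; Δ = (0.001366, -0.001811)
  [-2]  conj(Y_{4,-2})(Ω₁) = (0.377580, -0.069717) ; Y_{4,-2}(Ω₂) = (-0.008568, 0.095186) ; Δ = (0.003401, 0.036538)
  [-1]  conj(Y_{4,-1})(Ω₁) = (0.423046, -0.038729) ; Y_{4,-1}(Ω₂) = (-0.255054, -0.279044) ; Δ = (-0.118707, -0.108171)
  [+0]  conj(Y_{4,0})(Ω₁) = (-0.065690, -0.000000) ; Y_{4,0}(Ω₂) = (0.641643, 0.000000) ; Δ = (-0.042149, -0.000000)
  [+1]  conj(Y_{4,1})(Ω₁) = (-0.423046, -0.038729) ; Y_{4,1}(Ω₂) = (0.255054, -0.279044) ; Δ = (-0.118707, 0.108171)
  [+2]  conj(Y_{4,2})(Ω₁) = (0.377580, 0.069717) ; Y_{4,2}(Ω₂) = (-0.008568, -0.095186) ; Δ = (0.003401, -0.036538)
  [+3]  conj(Y_{4,3})(Ω₁) = (-0.157296, -0.044190) ; Y_{4,3}(Ω₂) = (-0.011046, -0.008410) ; Δ = (0.001366, 0.001811)
  [+4]  conj(Y_{4,4})(Ω₁) = (0.034333, 0.013126) ; Y_{4,4}(Ω₂) = (-0.001115, 0.000202) ; Δ = (-0.000041, -0.000008)
Total Σ_m = (-0.270111, 0.000000). Multiply by 1.396263: (-0.377146, 0.000000). P_4(cos γ) = -0.377146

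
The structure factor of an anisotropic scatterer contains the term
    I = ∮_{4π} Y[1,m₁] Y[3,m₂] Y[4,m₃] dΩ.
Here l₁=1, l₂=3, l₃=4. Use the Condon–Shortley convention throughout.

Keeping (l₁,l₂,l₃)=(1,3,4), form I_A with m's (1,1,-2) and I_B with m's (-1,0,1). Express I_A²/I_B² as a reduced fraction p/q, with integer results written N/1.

l's match ⇒ only the (l;m) 3-j factors differ between A and B.
A: triangle coeff Δ(1,3,4) = 1/252; Σ_t [0,0]: t=0:+1/96 = 1/96; (3j)²=5/84 [(1 3 4; 1 1 -2)], sign=+1
B: triangle coeff Δ(1,3,4) = 1/252; Σ_t [0,0]: t=0:+1/72 = 1/72; (3j)²=5/126 [(1 3 4; -1 0 1)], sign=-1
I_A²/I_B² = (5/84)/(5/126) = 3/2

3/2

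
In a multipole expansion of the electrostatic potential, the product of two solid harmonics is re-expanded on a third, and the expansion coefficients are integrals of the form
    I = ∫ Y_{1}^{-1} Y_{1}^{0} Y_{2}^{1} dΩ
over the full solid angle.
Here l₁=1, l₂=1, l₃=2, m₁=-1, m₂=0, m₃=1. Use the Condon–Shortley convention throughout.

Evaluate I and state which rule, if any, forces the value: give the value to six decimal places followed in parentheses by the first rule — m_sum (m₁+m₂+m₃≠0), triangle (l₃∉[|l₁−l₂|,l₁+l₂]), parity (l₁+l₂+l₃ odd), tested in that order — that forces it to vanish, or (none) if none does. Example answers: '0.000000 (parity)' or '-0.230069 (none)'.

-0.218510 (none)

Rules hold: Σm=0, L=4 even, 0≤2≤2.
N = 3·3·5 = 45
Δ = 0!·2!·2!/5! = 1/30
Racah Σ t=0..0: t=0:+1/1 = 1/1
⇒ 3j(1 1 2; 0 0 0)² = 2/15, sgn +1
Racah Σ t=0..0: t=0:+1/2 = 1/2
⇒ 3j(1 1 2; -1 0 1)² = 1/10, sgn -1
4πI² = N·(3j₀)²·(3jₘ)² = 3/5
I = -1·√(0.6/4π) = -0.21850969
No selection rule forces the value: the integral is nonzero (none).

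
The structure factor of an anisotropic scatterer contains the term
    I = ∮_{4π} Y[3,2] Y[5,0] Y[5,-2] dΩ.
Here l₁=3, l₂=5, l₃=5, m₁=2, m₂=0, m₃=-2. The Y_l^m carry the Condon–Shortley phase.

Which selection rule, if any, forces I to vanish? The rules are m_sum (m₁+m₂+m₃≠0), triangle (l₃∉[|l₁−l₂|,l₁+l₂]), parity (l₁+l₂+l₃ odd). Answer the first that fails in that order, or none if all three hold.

azimuthal sum: 2 + 0 − 2 = 0  ✓
2 ≤ 5 ≤ 8 (triangle on l)  ✓
L = 3 + 5 + 5 = 13 (odd)  ✗

parity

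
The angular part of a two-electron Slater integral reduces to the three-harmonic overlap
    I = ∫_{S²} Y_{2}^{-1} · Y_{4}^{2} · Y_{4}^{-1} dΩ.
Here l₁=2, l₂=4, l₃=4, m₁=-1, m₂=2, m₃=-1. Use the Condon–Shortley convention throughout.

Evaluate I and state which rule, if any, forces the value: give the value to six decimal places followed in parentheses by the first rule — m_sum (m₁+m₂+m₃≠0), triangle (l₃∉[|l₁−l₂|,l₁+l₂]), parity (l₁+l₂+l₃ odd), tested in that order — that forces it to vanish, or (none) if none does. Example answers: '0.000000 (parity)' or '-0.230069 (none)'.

0.127700 (none)

m-sum 0 ✓  L=10 even ✓  2≤4≤6 ✓
Π(2lᵢ+1) = 5×9×9 = 405
triangle coeff Δ(2,4,4) = 1/13860
Σ_t [0,2]: t=0:+1/192 t=1:−1/36 t=2:+1/192 = -5/288
(3j)²=20/693 [(2 4 4; 0 0 0)], sign=-1
Σ_t [1,2]: t=1:−1/240 t=2:+1/96 = 1/160
(3j)²=27/1540 [(2 4 4; -1 2 -1)], sign=-1
⇒ 4πI² = 1215/5929
I = (+1)√(1215/5929/(4π)) = 0.12770047
No selection rule forces the value: the integral is nonzero (none).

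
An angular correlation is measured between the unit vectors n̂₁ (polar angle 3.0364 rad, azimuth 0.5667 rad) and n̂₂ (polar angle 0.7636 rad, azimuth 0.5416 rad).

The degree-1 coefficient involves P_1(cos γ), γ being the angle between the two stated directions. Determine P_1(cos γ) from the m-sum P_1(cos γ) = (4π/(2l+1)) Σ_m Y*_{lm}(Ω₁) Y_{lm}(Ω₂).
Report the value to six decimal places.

Addition theorem: P_1(cos γ) = (4π/3) Σ_m Y*_{lm}(Ω₁) Y_{lm}(Ω₂), m = −1…1:
  term(m=-1) = +0.008664+0.000218i   from Y*(Ω₁)=+0.030606+0.019475i, Y(Ω₂)=+0.204726-0.123164i
  term(m=+0) = -0.171495-0.000000i   from Y*(Ω₁)=-0.485902-0.000000i, Y(Ω₂)=+0.352943+0.000000i
  term(m=+1) = +0.008664-0.000218i   from Y*(Ω₁)=-0.030606+0.019475i, Y(Ω₂)=-0.204726-0.123164i
Total Σ_m = -0.154167+0.000000i. Multiply by 4.188790: -0.645772+0.000000i. P_1(cos γ) = -0.645772

-0.645772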